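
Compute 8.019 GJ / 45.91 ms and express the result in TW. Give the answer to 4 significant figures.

(8.019e9) / (45.91e-3) = 0.174668e12 W

0.1747 TW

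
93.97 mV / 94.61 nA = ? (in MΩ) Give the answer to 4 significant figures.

0.9932 MΩ

(93.97 × 10^-3) / (94.61 × 10^-9) = 0.993235 × 10^6 Ω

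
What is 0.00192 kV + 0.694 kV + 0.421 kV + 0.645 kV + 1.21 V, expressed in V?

1763.13 V

In V:
  0.00192 kV = 0.00192 × 10³ V = 1.92
  0.694 kV = 0.694 × 10³ V = 694
  0.421 kV = 0.421 × 10³ V = 421
  0.645 kV = 0.645 × 10³ V = 645
  1.21 V → 1.21
Sum: 1.92 + 694 + 421 + 645 + 1.21 = 1763.13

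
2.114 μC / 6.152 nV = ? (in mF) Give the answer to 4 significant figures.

343600 mF

(2.114e-6) / (6.152e-9) = 0.343628e3 F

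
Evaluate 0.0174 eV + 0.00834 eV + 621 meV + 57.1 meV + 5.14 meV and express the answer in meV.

In meV:
  0.0174 eV = 0.0174 × 10³ meV = 17.4
  0.00834 eV = 0.00834 × 10³ meV = 8.34
  621 meV → 621
  57.1 meV → 57.1
  5.14 meV → 5.14
Sum: 17.4 + 8.34 + 621 + 57.1 + 5.14 = 708.98

708.98 meV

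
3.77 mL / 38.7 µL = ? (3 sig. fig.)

97.4

(3.77 × 10^-3) / (38.7 × 10^-6) = 0.09742 × 10^3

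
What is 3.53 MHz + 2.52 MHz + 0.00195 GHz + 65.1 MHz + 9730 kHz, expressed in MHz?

82.83 MHz

In MHz:
  3.53 MHz → 3.53
  2.52 MHz → 2.52
  0.00195 GHz = 0.00195e3 MHz = 1.95
  65.1 MHz → 65.1
  9730 kHz = 9730e-3 MHz = 9.73
Sum: 3.53 + 2.52 + 1.95 + 65.1 + 9.73 = 82.83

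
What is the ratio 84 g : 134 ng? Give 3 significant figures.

(84) / (134e-9) = 0.6269e9

627000000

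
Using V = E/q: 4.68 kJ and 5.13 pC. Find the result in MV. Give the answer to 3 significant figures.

(4.68e3) / (5.13e-12) = 0.91228e15 V

912000000 MV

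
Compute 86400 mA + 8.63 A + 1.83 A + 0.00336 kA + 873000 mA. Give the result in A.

973.22 A

In A:
  86400 mA = 86400e-3 A = 86.4
  8.63 A → 8.63
  1.83 A → 1.83
  0.00336 kA = 0.00336e3 A = 3.36
  873000 mA = 873000e-3 A = 873
Sum: 86.4 + 8.63 + 1.83 + 3.36 + 873 = 973.22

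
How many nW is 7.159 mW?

milli = 1e-3, nano = 1e-9; factor is 1e6.
7.159 × 1e6 = 7159000

7159000 nW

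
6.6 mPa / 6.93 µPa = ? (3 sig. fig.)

952

(6.6e-3) / (6.93e-6) = 0.9524e3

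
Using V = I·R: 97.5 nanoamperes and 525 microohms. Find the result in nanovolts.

97.5e-9 × 525e-6 = 51187.5e-15 V

0.0511875 nanovolts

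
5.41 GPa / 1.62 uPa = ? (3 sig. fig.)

(5.41e9) / (1.62e-6) = 3.34e15

3340000000000000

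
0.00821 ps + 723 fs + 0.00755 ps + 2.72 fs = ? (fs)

In fs:
  0.00821 ps = 0.00821e3 fs = 8.21
  723 fs → 723
  0.00755 ps = 0.00755e3 fs = 7.55
  2.72 fs → 2.72
Sum: 8.21 + 723 + 7.55 + 2.72 = 741.48

741.48 fs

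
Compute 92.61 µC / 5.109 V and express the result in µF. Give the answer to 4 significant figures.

(92.61e-6) / (5.109) = 18.1268e-6 F

18.13 µF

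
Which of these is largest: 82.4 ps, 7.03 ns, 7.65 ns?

82.4 ps = 0.0000000000824 s
7.03 ns = 0.00000000703 s
7.65 ns = 0.00000000765 s

7.65 ns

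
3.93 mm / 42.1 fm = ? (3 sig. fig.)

(3.93 × 10^-3) / (42.1 × 10^-15) = 0.09335 × 10^12

93300000000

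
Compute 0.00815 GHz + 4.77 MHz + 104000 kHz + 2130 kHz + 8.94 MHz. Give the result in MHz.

In MHz:
  0.00815 GHz = 0.00815 × 10^3 MHz = 8.15
  4.77 MHz → 4.77
  104000 kHz = 104000 × 10^-3 MHz = 104
  2130 kHz = 2130 × 10^-3 MHz = 2.13
  8.94 MHz → 8.94
Sum: 8.15 + 4.77 + 104 + 2.13 + 8.94 = 127.99

127.99 MHz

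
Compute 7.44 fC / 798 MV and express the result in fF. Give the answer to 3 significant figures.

0.00000000932 fF

(7.44 × 10⁻¹⁵) / (798 × 10⁶) = 0.0093233 × 10⁻²¹ F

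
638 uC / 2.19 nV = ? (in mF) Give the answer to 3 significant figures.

291000000 mF

(638 × 10^-6) / (2.19 × 10^-9) = 291.32 × 10^3 F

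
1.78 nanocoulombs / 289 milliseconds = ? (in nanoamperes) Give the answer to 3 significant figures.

6.16 nanoamperes

(1.78 × 10^-9) / (289 × 10^-3) = 0.0061592 × 10^-6 A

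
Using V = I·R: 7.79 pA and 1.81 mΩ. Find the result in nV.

7.79 × 10⁻¹² × 1.81 × 10⁻³ = 14.0999 × 10⁻¹⁵ V

0.0000140999 nV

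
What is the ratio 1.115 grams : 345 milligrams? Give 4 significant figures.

(1.115) / (345 × 10⁻³) = 0.0032319 × 10³

3.232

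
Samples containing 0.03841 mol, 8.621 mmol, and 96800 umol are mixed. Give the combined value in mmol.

143.831 mmol

In mmol:
  0.03841 mol = 0.03841 × 10³ mmol = 38.41
  8.621 mmol → 8.621
  96800 umol = 96800 × 10⁻³ mmol = 96.8
Sum: 38.41 + 8.621 + 96.8 = 143.831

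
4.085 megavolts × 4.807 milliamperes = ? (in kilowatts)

4.085 × 10^6 × 4.807 × 10^-3 = 19.636595 × 10^3 W

19.636595 kilowatts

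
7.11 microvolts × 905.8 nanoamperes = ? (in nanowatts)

7.11 × 10⁻⁶ × 905.8 × 10⁻⁹ = 6440.238 × 10⁻¹⁵ W

0.006440238 nanowatts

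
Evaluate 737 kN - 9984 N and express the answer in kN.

In kN:
  737 kN → 737
  9984 N = 9984 × 10⁻³ kN = 9.984
Difference: 737 - 9.984 = 727.016

727.016 kN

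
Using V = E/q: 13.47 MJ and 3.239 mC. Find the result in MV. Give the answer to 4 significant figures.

4159 MV

(13.47e6) / (3.239e-3) = 4.15869e9 V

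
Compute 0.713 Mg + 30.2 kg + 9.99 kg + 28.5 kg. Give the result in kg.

In kg:
  0.713 Mg = 0.713e3 kg = 713
  30.2 kg → 30.2
  9.99 kg → 9.99
  28.5 kg → 28.5
Sum: 713 + 30.2 + 9.99 + 28.5 = 781.69

781.69 kg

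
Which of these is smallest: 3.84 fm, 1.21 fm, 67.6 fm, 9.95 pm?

1.21 fm

3.84 fm = 0.00000000000000384 m
1.21 fm = 0.00000000000000121 m
67.6 fm = 0.0000000000000676 m
9.95 pm = 0.00000000000995 m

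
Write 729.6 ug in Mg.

0.0000000007296 Mg

micro = 10^-6, mega = 10^6; factor is 10^-12.
729.6 × 10^-12 = 0.0000000007296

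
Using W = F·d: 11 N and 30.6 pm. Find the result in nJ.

0.3366 nJ

11 × 30.6 × 10^-12 = 336.6 × 10^-12 J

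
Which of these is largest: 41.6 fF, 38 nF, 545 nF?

41.6 fF = 0.0000000000000416 F
38 nF = 0.000000038 F
545 nF = 0.000000545 F

545 nF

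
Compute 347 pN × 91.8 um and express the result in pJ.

0.0318546 pJ

347 × 10^-12 × 91.8 × 10^-6 = 31854.6 × 10^-18 J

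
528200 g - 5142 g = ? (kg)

523.058 kg

In kg:
  528200 g = 528200e-3 kg = 528.2
  5142 g = 5142e-3 kg = 5.142
Difference: 528.2 - 5.142 = 523.058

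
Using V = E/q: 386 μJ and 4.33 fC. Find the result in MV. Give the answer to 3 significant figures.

89100 MV

(386 × 10^-6) / (4.33 × 10^-15) = 89.145 × 10^9 V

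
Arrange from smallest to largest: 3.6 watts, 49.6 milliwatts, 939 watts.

49.6 milliwatts < 3.6 watts < 939 watts

3.6 watts = 3.6 watts
49.6 milliwatts = 0.0496 watts
939 watts = 939 watts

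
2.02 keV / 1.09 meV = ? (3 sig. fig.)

1850000

(2.02e3) / (1.09e-3) = 1.853e6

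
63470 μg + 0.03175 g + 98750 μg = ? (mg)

In mg:
  63470 μg = 63470e-3 mg = 63.47
  0.03175 g = 0.03175e3 mg = 31.75
  98750 μg = 98750e-3 mg = 98.75
Sum: 63.47 + 31.75 + 98.75 = 193.97

193.97 mg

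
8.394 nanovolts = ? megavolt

nano = 10^-9, mega = 10^6; factor is 10^-15.
8.394 × 10^-15 = 0.000000000000008394

0.000000000000008394 megavolts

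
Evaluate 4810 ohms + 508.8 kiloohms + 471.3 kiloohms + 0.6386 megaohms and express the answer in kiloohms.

In kiloohms:
  4810 ohms = 4810 × 10⁻³ kiloohms = 4.81
  508.8 kiloohms → 508.8
  471.3 kiloohms → 471.3
  0.6386 megaohms = 0.6386 × 10³ kiloohms = 638.6
Sum: 4.81 + 508.8 + 471.3 + 638.6 = 1623.51

1623.51 kiloohms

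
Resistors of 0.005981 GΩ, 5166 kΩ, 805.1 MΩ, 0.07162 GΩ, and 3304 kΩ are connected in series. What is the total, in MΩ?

In MΩ:
  0.005981 GΩ = 0.005981 × 10³ MΩ = 5.981
  5166 kΩ = 5166 × 10⁻³ MΩ = 5.166
  805.1 MΩ → 805.1
  0.07162 GΩ = 0.07162 × 10³ MΩ = 71.62
  3304 kΩ = 3304 × 10⁻³ MΩ = 3.304
Sum: 5.981 + 5.166 + 805.1 + 71.62 + 3.304 = 891.171

891.171 MΩ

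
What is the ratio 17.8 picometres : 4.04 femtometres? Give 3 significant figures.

4410

(17.8 × 10^-12) / (4.04 × 10^-15) = 4.406 × 10^3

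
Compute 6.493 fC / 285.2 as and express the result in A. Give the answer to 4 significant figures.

(6.493e-15) / (285.2e-18) = 0.0227665e3 A

22.77 A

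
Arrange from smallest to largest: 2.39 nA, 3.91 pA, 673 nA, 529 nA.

3.91 pA < 2.39 nA < 529 nA < 673 nA

2.39 nA = 0.00000000239 A
3.91 pA = 0.00000000000391 A
673 nA = 0.000000673 A
529 nA = 0.000000529 A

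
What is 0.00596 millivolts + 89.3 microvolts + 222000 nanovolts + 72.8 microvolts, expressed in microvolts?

390.06 microvolts

In microvolts:
  0.00596 millivolts = 0.00596 × 10^3 microvolts = 5.96
  89.3 microvolts → 89.3
  222000 nanovolts = 222000 × 10^-3 microvolts = 222
  72.8 microvolts → 72.8
Sum: 5.96 + 89.3 + 222 + 72.8 = 390.06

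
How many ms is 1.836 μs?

micro = 10^-6, milli = 10^-3; factor is 10^-3.
1.836 × 10^-3 = 0.001836

0.001836 ms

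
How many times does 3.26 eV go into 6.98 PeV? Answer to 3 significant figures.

2140000000000000

(6.98e15) / (3.26) = 2.141e15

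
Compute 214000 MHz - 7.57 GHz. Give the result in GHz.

206.43 GHz

In GHz:
  214000 MHz = 214000 × 10⁻³ GHz = 214
  7.57 GHz → 7.57
Difference: 214 - 7.57 = 206.43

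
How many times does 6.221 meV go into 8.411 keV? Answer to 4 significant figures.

(8.411 × 10³) / (6.221 × 10⁻³) = 1.352 × 10⁶

1352000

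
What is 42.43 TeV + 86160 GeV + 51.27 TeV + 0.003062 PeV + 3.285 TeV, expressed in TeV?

In TeV:
  42.43 TeV → 42.43
  86160 GeV = 86160e-3 TeV = 86.16
  51.27 TeV → 51.27
  0.003062 PeV = 0.003062e3 TeV = 3.062
  3.285 TeV → 3.285
Sum: 42.43 + 86.16 + 51.27 + 3.062 + 3.285 = 186.207

186.207 TeV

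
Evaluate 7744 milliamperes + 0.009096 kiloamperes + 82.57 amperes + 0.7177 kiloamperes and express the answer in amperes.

817.11 amperes

In amperes:
  7744 milliamperes = 7744 × 10⁻³ amperes = 7.744
  0.009096 kiloamperes = 0.009096 × 10³ amperes = 9.096
  82.57 amperes → 82.57
  0.7177 kiloamperes = 0.7177 × 10³ amperes = 717.7
Sum: 7.744 + 9.096 + 82.57 + 717.7 = 817.11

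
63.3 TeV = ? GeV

63300 GeV

tera = 10¹², giga = 10⁹; factor is 10³.
63.3 × 10³ = 63300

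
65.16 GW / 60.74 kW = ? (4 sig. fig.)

(65.16 × 10^9) / (60.74 × 10^3) = 1.0728 × 10^6

1073000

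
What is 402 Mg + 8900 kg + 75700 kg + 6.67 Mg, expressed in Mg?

In Mg:
  402 Mg → 402
  8900 kg = 8900e-3 Mg = 8.9
  75700 kg = 75700e-3 Mg = 75.7
  6.67 Mg → 6.67
Sum: 402 + 8.9 + 75.7 + 6.67 = 493.27

493.27 Mg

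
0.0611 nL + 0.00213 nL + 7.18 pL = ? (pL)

In pL:
  0.0611 nL = 0.0611 × 10³ pL = 61.1
  0.00213 nL = 0.00213 × 10³ pL = 2.13
  7.18 pL → 7.18
Sum: 61.1 + 2.13 + 7.18 = 70.41

70.41 pL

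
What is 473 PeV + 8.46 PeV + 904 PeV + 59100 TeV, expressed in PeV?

1444.56 PeV

In PeV:
  473 PeV → 473
  8.46 PeV → 8.46
  904 PeV → 904
  59100 TeV = 59100 × 10^-3 PeV = 59.1
Sum: 473 + 8.46 + 904 + 59.1 = 1444.56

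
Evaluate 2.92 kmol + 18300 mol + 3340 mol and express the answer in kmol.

24.56 kmol

In kmol:
  2.92 kmol → 2.92
  18300 mol = 18300 × 10⁻³ kmol = 18.3
  3340 mol = 3340 × 10⁻³ kmol = 3.34
Sum: 2.92 + 18.3 + 3.34 = 24.56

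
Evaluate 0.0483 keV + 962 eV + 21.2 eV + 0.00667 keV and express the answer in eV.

In eV:
  0.0483 keV = 0.0483e3 eV = 48.3
  962 eV → 962
  21.2 eV → 21.2
  0.00667 keV = 0.00667e3 eV = 6.67
Sum: 48.3 + 962 + 21.2 + 6.67 = 1038.17

1038.17 eV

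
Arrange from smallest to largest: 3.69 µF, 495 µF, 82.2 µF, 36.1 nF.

3.69 µF = 0.00000369 F
495 µF = 0.000495 F
82.2 µF = 0.0000822 F
36.1 nF = 0.0000000361 F

36.1 nF < 3.69 µF < 82.2 µF < 495 µF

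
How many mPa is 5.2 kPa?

5200000 mPa

kilo = 1e3, milli = 1e-3; factor is 1e6.
5.2 × 1e6 = 5200000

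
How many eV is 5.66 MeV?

mega = 10⁶, (no prefix) = 10⁰; factor is 10⁶.
5.66 × 10⁶ = 5660000

5660000 eV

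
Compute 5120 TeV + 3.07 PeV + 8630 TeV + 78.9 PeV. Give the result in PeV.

In PeV:
  5120 TeV = 5120 × 10⁻³ PeV = 5.12
  3.07 PeV → 3.07
  8630 TeV = 8630 × 10⁻³ PeV = 8.63
  78.9 PeV → 78.9
Sum: 5.12 + 3.07 + 8.63 + 78.9 = 95.72

95.72 PeV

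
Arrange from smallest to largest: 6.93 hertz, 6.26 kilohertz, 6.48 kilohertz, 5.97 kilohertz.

6.93 hertz = 6.93 hertz
6.26 kilohertz = 6260 hertz
6.48 kilohertz = 6480 hertz
5.97 kilohertz = 5970 hertz

6.93 hertz < 5.97 kilohertz < 6.26 kilohertz < 6.48 kilohertz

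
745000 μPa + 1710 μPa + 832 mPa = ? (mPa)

In mPa:
  745000 μPa = 745000e-3 mPa = 745
  1710 μPa = 1710e-3 mPa = 1.71
  832 mPa → 832
Sum: 745 + 1.71 + 832 = 1578.71

1578.71 mPa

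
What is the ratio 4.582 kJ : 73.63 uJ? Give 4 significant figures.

62230000

(4.582 × 10³) / (73.63 × 10⁻⁶) = 0.06223 × 10⁹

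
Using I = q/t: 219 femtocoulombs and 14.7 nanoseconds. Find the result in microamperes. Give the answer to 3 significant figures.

14.9 microamperes

(219 × 10⁻¹⁵) / (14.7 × 10⁻⁹) = 14.898 × 10⁻⁶ A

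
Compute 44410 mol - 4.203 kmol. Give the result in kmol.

40.207 kmol

In kmol:
  44410 mol = 44410e-3 kmol = 44.41
  4.203 kmol → 4.203
Difference: 44.41 - 4.203 = 40.207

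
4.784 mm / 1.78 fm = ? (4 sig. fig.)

(4.784 × 10⁻³) / (1.78 × 10⁻¹⁵) = 2.6876 × 10¹²

2688000000000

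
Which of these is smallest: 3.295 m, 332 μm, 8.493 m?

332 μm

3.295 m = 3.295 m
332 μm = 0.000332 m
8.493 m = 8.493 m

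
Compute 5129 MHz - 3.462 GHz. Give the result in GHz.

1.667 GHz

In GHz:
  5129 MHz = 5129 × 10^-3 GHz = 5.129
  3.462 GHz → 3.462
Difference: 5.129 - 3.462 = 1.667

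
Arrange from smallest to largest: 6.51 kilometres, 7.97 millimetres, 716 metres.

6.51 kilometres = 6510 metres
7.97 millimetres = 0.00797 metres
716 metres = 716 metres

7.97 millimetres < 716 metres < 6.51 kilometres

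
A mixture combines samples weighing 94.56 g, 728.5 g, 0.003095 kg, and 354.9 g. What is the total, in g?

1181.055 g

In g:
  94.56 g → 94.56
  728.5 g → 728.5
  0.003095 kg = 0.003095e3 g = 3.095
  354.9 g → 354.9
Sum: 94.56 + 728.5 + 3.095 + 354.9 = 1181.055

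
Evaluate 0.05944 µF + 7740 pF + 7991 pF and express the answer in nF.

75.171 nF

In nF:
  0.05944 µF = 0.05944 × 10³ nF = 59.44
  7740 pF = 7740 × 10⁻³ nF = 7.74
  7991 pF = 7991 × 10⁻³ nF = 7.991
Sum: 59.44 + 7.74 + 7.991 = 75.171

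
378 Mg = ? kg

378000 kg

mega = 1e6, kilo = 1e3; factor is 1e3.
378 × 1e3 = 378000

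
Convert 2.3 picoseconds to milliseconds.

0.0000000023 milliseconds

pico = 10⁻¹², milli = 10⁻³; factor is 10⁻⁹.
2.3 × 10⁻⁹ = 0.0000000023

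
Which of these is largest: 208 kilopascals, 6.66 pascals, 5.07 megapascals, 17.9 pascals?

208 kilopascals = 208000 pascals
6.66 pascals = 6.66 pascals
5.07 megapascals = 5070000 pascals
17.9 pascals = 17.9 pascals

5.07 megapascals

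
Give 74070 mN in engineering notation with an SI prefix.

74.07 N

= 74.07 N; mantissa already in [1, 1000).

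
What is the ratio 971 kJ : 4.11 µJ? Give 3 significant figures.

236000000000

(971 × 10³) / (4.11 × 10⁻⁶) = 236.3 × 10⁹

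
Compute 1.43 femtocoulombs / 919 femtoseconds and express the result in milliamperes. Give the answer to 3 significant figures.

(1.43 × 10^-15) / (919 × 10^-15) = 0.001556 A

1.56 milliamperes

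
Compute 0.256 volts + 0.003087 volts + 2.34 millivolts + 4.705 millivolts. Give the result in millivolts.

In millivolts:
  0.256 volts = 0.256 × 10³ millivolts = 256
  0.003087 volts = 0.003087 × 10³ millivolts = 3.087
  2.34 millivolts → 2.34
  4.705 millivolts → 4.705
Sum: 256 + 3.087 + 2.34 + 4.705 = 266.132

266.132 millivolts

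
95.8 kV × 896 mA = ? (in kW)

95.8e3 × 896e-3 = 85836.8 W

85.8368 kW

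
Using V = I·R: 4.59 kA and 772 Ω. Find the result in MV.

3.54348 MV

4.59e3 × 772 = 3543.48e3 V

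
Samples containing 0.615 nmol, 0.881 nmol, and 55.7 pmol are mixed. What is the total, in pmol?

In pmol:
  0.615 nmol = 0.615 × 10³ pmol = 615
  0.881 nmol = 0.881 × 10³ pmol = 881
  55.7 pmol → 55.7
Sum: 615 + 881 + 55.7 = 1551.7

1551.7 pmol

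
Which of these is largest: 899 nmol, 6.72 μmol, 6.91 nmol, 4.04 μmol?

6.72 μmol

899 nmol = 0.000000899 mol
6.72 μmol = 0.00000672 mol
6.91 nmol = 0.00000000691 mol
4.04 μmol = 0.00000404 mol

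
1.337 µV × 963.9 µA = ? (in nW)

1.337e-6 × 963.9e-6 = 1288.7343e-12 W

1.2887343 nW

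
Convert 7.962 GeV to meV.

giga = 10^9, milli = 10^-3; factor is 10^12.
7.962 × 10^12 = 7962000000000

7962000000000 meV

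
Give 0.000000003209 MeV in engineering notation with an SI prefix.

3.209 meV

= 3.209 × 10^-3 eV; 10^-3 is milli.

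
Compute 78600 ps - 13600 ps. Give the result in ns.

65 ns

In ns:
  78600 ps = 78600 × 10^-3 ns = 78.6
  13600 ps = 13600 × 10^-3 ns = 13.6
Difference: 78.6 - 13.6 = 65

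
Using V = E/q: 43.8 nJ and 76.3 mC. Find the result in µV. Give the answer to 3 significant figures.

0.574 µV

(43.8 × 10^-9) / (76.3 × 10^-3) = 0.57405 × 10^-6 V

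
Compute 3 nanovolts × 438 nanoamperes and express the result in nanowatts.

0.000001314 nanowatts

3e-9 × 438e-9 = 1314e-18 W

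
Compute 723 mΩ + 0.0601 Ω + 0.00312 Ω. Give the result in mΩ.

786.22 mΩ

In mΩ:
  723 mΩ → 723
  0.0601 Ω = 0.0601 × 10^3 mΩ = 60.1
  0.00312 Ω = 0.00312 × 10^3 mΩ = 3.12
Sum: 723 + 60.1 + 3.12 = 786.22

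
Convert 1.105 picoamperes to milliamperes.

0.000000001105 milliamperes

pico = 10⁻¹², milli = 10⁻³; factor is 10⁻⁹.
1.105 × 10⁻⁹ = 0.000000001105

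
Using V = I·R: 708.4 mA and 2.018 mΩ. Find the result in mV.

1.4295512 mV

708.4e-3 × 2.018e-3 = 1429.5512e-6 V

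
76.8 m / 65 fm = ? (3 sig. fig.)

(76.8) / (65 × 10^-15) = 1.182 × 10^15

1180000000000000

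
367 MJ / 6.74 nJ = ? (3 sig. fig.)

54500000000000000

(367 × 10⁶) / (6.74 × 10⁻⁹) = 54.45 × 10¹⁵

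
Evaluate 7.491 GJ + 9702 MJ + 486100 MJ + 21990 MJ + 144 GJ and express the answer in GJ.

In GJ:
  7.491 GJ → 7.491
  9702 MJ = 9702 × 10^-3 GJ = 9.702
  486100 MJ = 486100 × 10^-3 GJ = 486.1
  21990 MJ = 21990 × 10^-3 GJ = 21.99
  144 GJ → 144
Sum: 7.491 + 9.702 + 486.1 + 21.99 + 144 = 669.283

669.283 GJ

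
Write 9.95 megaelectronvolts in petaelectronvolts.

0.00000000995 petaelectronvolts

mega = 1e6, peta = 1e15; factor is 1e-9.
9.95 × 1e-9 = 0.00000000995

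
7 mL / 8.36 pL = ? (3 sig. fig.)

837000000

(7 × 10⁻³) / (8.36 × 10⁻¹²) = 0.8373 × 10⁹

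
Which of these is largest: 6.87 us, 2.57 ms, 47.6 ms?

6.87 us = 0.00000687 s
2.57 ms = 0.00257 s
47.6 ms = 0.0476 s

47.6 ms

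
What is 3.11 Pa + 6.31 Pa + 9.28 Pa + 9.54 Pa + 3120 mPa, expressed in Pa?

31.36 Pa

In Pa:
  3.11 Pa → 3.11
  6.31 Pa → 6.31
  9.28 Pa → 9.28
  9.54 Pa → 9.54
  3120 mPa = 3120 × 10^-3 Pa = 3.12
Sum: 3.11 + 6.31 + 9.28 + 9.54 + 3.12 = 31.36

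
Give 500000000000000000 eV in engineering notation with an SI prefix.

500 PeV

= 500e15 eV; 1e15 is peta.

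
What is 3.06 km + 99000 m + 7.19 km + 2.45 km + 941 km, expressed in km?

1052.7 km

In km:
  3.06 km → 3.06
  99000 m = 99000 × 10^-3 km = 99
  7.19 km → 7.19
  2.45 km → 2.45
  941 km → 941
Sum: 3.06 + 99 + 7.19 + 2.45 + 941 = 1052.7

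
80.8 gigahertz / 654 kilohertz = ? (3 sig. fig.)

(80.8 × 10⁹) / (654 × 10³) = 0.1235 × 10⁶

124000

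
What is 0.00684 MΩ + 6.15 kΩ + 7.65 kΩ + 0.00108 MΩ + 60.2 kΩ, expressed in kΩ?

81.92 kΩ

In kΩ:
  0.00684 MΩ = 0.00684 × 10³ kΩ = 6.84
  6.15 kΩ → 6.15
  7.65 kΩ → 7.65
  0.00108 MΩ = 0.00108 × 10³ kΩ = 1.08
  60.2 kΩ → 60.2
Sum: 6.84 + 6.15 + 7.65 + 1.08 + 60.2 = 81.92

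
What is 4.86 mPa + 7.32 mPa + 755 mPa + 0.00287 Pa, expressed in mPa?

770.05 mPa

In mPa:
  4.86 mPa → 4.86
  7.32 mPa → 7.32
  755 mPa → 755
  0.00287 Pa = 0.00287 × 10³ mPa = 2.87
Sum: 4.86 + 7.32 + 755 + 2.87 = 770.05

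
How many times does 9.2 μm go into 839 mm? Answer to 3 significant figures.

91200

(839 × 10^-3) / (9.2 × 10^-6) = 91.2 × 10^3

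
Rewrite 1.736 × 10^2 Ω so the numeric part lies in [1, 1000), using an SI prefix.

173.6 Ω

= 173.6 Ω; mantissa already in [1, 1000).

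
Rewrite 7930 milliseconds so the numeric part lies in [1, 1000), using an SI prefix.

= 7.93 seconds; mantissa already in [1, 1000).

7.93 seconds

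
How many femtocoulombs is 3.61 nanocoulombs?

3610000 femtocoulombs

nano = 10⁻⁹, femto = 10⁻¹⁵; factor is 10⁶.
3.61 × 10⁶ = 3610000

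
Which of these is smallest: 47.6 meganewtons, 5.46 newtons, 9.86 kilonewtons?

5.46 newtons

47.6 meganewtons = 47600000 newtons
5.46 newtons = 5.46 newtons
9.86 kilonewtons = 9860 newtons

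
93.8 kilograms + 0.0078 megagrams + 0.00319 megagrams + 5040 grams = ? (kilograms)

109.83 kilograms

In kilograms:
  93.8 kilograms → 93.8
  0.0078 megagrams = 0.0078 × 10³ kilograms = 7.8
  0.00319 megagrams = 0.00319 × 10³ kilograms = 3.19
  5040 grams = 5040 × 10⁻³ kilograms = 5.04
Sum: 93.8 + 7.8 + 3.19 + 5.04 = 109.83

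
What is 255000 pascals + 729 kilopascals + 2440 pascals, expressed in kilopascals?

In kilopascals:
  255000 pascals = 255000e-3 kilopascals = 255
  729 kilopascals → 729
  2440 pascals = 2440e-3 kilopascals = 2.44
Sum: 255 + 729 + 2.44 = 986.44

986.44 kilopascals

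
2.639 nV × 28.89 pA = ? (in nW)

0.00000000007624071 nW

2.639e-9 × 28.89e-12 = 76.24071e-21 W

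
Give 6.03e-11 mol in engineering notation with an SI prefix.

60.3 pmol

= 60.3e-12 mol; 1e-12 is pico.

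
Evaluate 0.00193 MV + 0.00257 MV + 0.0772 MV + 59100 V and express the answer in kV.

140.8 kV

In kV:
  0.00193 MV = 0.00193 × 10³ kV = 1.93
  0.00257 MV = 0.00257 × 10³ kV = 2.57
  0.0772 MV = 0.0772 × 10³ kV = 77.2
  59100 V = 59100 × 10⁻³ kV = 59.1
Sum: 1.93 + 2.57 + 77.2 + 59.1 = 140.8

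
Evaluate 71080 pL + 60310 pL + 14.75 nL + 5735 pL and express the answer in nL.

In nL:
  71080 pL = 71080 × 10^-3 nL = 71.08
  60310 pL = 60310 × 10^-3 nL = 60.31
  14.75 nL → 14.75
  5735 pL = 5735 × 10^-3 nL = 5.735
Sum: 71.08 + 60.31 + 14.75 + 5.735 = 151.875

151.875 nL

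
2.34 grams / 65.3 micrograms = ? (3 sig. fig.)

(2.34) / (65.3 × 10⁻⁶) = 0.03583 × 10⁶

35800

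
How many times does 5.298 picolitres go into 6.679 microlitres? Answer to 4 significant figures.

(6.679 × 10⁻⁶) / (5.298 × 10⁻¹²) = 1.2607 × 10⁶

1261000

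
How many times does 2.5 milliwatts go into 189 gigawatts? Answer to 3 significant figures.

(189 × 10^9) / (2.5 × 10^-3) = 75.6 × 10^12

75600000000000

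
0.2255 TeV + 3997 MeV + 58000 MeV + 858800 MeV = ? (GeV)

In GeV:
  0.2255 TeV = 0.2255 × 10³ GeV = 225.5
  3997 MeV = 3997 × 10⁻³ GeV = 3.997
  58000 MeV = 58000 × 10⁻³ GeV = 58
  858800 MeV = 858800 × 10⁻³ GeV = 858.8
Sum: 225.5 + 3.997 + 58 + 858.8 = 1146.297

1146.297 GeV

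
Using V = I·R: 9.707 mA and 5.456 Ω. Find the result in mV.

52.961392 mV

9.707 × 10⁻³ × 5.456 = 52.961392 × 10⁻³ V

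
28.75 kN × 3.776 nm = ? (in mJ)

28.75e3 × 3.776e-9 = 108.56e-6 J

0.10856 mJ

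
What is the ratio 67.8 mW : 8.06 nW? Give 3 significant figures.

(67.8 × 10⁻³) / (8.06 × 10⁻⁹) = 8.412 × 10⁶

8410000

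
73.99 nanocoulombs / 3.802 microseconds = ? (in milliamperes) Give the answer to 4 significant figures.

(73.99e-9) / (3.802e-6) = 19.4608e-3 A

19.46 milliamperes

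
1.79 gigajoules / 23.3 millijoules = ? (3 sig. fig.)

(1.79 × 10⁹) / (23.3 × 10⁻³) = 0.07682 × 10¹²

76800000000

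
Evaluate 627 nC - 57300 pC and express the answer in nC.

In nC:
  627 nC → 627
  57300 pC = 57300 × 10^-3 nC = 57.3
Difference: 627 - 57.3 = 569.7

569.7 nC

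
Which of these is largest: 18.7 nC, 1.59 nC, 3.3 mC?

18.7 nC = 0.0000000187 C
1.59 nC = 0.00000000159 C
3.3 mC = 0.0033 C

3.3 mC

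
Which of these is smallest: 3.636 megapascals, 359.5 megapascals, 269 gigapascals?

3.636 megapascals = 3636000 pascals
359.5 megapascals = 359500000 pascals
269 gigapascals = 269000000000 pascals

3.636 megapascals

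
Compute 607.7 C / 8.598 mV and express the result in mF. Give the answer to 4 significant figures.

70680000 mF

(607.7) / (8.598e-3) = 70.6792e3 F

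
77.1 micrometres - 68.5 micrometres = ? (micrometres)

In micrometres:
  77.1 micrometres → 77.1
  68.5 micrometres → 68.5
Difference: 77.1 - 68.5 = 8.6

8.6 micrometres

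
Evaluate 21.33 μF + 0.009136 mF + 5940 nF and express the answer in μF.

36.406 μF

In μF:
  21.33 μF → 21.33
  0.009136 mF = 0.009136 × 10³ μF = 9.136
  5940 nF = 5940 × 10⁻³ μF = 5.94
Sum: 21.33 + 9.136 + 5.94 = 36.406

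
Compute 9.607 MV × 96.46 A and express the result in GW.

0.92669122 GW

9.607 × 10^6 × 96.46 = 926.69122 × 10^6 W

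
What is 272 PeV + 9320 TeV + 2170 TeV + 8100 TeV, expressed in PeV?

291.59 PeV

In PeV:
  272 PeV → 272
  9320 TeV = 9320 × 10^-3 PeV = 9.32
  2170 TeV = 2170 × 10^-3 PeV = 2.17
  8100 TeV = 8100 × 10^-3 PeV = 8.1
Sum: 272 + 9.32 + 2.17 + 8.1 = 291.59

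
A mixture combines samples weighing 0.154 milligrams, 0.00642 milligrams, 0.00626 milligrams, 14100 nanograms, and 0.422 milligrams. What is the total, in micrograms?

In micrograms:
  0.154 milligrams = 0.154e3 micrograms = 154
  0.00642 milligrams = 0.00642e3 micrograms = 6.42
  0.00626 milligrams = 0.00626e3 micrograms = 6.26
  14100 nanograms = 14100e-3 micrograms = 14.1
  0.422 milligrams = 0.422e3 micrograms = 422
Sum: 154 + 6.42 + 6.26 + 14.1 + 422 = 602.78

602.78 micrograms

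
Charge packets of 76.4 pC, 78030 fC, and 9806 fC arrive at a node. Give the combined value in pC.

164.236 pC

In pC:
  76.4 pC → 76.4
  78030 fC = 78030 × 10^-3 pC = 78.03
  9806 fC = 9806 × 10^-3 pC = 9.806
Sum: 76.4 + 78.03 + 9.806 = 164.236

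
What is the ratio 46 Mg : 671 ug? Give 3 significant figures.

68600000000

(46e6) / (671e-6) = 0.06855e12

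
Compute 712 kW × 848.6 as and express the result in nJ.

0.6042032 nJ

712 × 10³ × 848.6 × 10⁻¹⁸ = 604203.2 × 10⁻¹⁵ J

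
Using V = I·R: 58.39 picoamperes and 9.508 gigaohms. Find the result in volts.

0.55517212 volts

58.39e-12 × 9.508e9 = 555.17212e-3 V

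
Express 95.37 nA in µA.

nano = 10^-9, micro = 10^-6; factor is 10^-3.
95.37 × 10^-3 = 0.09537

0.09537 µA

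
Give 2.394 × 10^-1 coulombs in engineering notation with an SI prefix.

= 239.4 × 10^-3 coulombs; 10^-3 is milli.

239.4 millicoulombs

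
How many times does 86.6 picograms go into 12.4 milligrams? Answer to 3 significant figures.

143000000

(12.4 × 10^-3) / (86.6 × 10^-12) = 0.1432 × 10^9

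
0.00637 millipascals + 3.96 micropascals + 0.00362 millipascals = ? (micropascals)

In micropascals:
  0.00637 millipascals = 0.00637 × 10^3 micropascals = 6.37
  3.96 micropascals → 3.96
  0.00362 millipascals = 0.00362 × 10^3 micropascals = 3.62
Sum: 6.37 + 3.96 + 3.62 = 13.95

13.95 micropascals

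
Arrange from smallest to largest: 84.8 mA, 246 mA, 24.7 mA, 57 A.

84.8 mA = 0.0848 A
246 mA = 0.246 A
24.7 mA = 0.0247 A
57 A = 57 A

24.7 mA < 84.8 mA < 246 mA < 57 A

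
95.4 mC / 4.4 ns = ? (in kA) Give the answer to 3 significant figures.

(95.4 × 10^-3) / (4.4 × 10^-9) = 21.682 × 10^6 A

21700 kA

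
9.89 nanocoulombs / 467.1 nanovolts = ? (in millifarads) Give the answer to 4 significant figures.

21.17 millifarads

(9.89e-9) / (467.1e-9) = 0.0211732 F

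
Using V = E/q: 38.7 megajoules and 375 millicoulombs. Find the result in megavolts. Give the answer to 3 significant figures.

103 megavolts

(38.7e6) / (375e-3) = 0.1032e9 V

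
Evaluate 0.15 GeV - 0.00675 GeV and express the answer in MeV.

143.25 MeV

In MeV:
  0.15 GeV = 0.15 × 10^3 MeV = 150
  0.00675 GeV = 0.00675 × 10^3 MeV = 6.75
Difference: 150 - 6.75 = 143.25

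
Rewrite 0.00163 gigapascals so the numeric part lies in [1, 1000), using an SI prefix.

1.63 megapascals

= 1.63 × 10^6 pascals; 10^6 is mega.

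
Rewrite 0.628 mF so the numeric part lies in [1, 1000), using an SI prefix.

= 628 × 10^-6 F; 10^-6 is micro.

628 μF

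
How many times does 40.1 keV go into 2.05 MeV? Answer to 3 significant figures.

51.1

(2.05 × 10⁶) / (40.1 × 10³) = 0.05112 × 10³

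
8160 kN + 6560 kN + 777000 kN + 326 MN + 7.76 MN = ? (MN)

In MN:
  8160 kN = 8160 × 10^-3 MN = 8.16
  6560 kN = 6560 × 10^-3 MN = 6.56
  777000 kN = 777000 × 10^-3 MN = 777
  326 MN → 326
  7.76 MN → 7.76
Sum: 8.16 + 6.56 + 777 + 326 + 7.76 = 1125.48

1125.48 MN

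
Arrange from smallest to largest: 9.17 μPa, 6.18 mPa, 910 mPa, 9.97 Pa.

9.17 μPa = 0.00000917 Pa
6.18 mPa = 0.00618 Pa
910 mPa = 0.91 Pa
9.97 Pa = 9.97 Pa

9.17 μPa < 6.18 mPa < 910 mPa < 9.97 Pa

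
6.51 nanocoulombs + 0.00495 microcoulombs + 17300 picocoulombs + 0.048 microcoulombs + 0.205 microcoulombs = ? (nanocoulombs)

In nanocoulombs:
  6.51 nanocoulombs → 6.51
  0.00495 microcoulombs = 0.00495 × 10^3 nanocoulombs = 4.95
  17300 picocoulombs = 17300 × 10^-3 nanocoulombs = 17.3
  0.048 microcoulombs = 0.048 × 10^3 nanocoulombs = 48
  0.205 microcoulombs = 0.205 × 10^3 nanocoulombs = 205
Sum: 6.51 + 4.95 + 17.3 + 48 + 205 = 281.76

281.76 nanocoulombs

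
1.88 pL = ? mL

pico = 10^-12, milli = 10^-3; factor is 10^-9.
1.88 × 10^-9 = 0.00000000188

0.00000000188 mL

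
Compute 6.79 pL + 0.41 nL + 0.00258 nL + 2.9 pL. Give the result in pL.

In pL:
  6.79 pL → 6.79
  0.41 nL = 0.41e3 pL = 410
  0.00258 nL = 0.00258e3 pL = 2.58
  2.9 pL → 2.9
Sum: 6.79 + 410 + 2.58 + 2.9 = 422.27

422.27 pL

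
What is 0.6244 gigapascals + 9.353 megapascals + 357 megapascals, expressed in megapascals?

990.753 megapascals

In megapascals:
  0.6244 gigapascals = 0.6244e3 megapascals = 624.4
  9.353 megapascals → 9.353
  357 megapascals → 357
Sum: 624.4 + 9.353 + 357 = 990.753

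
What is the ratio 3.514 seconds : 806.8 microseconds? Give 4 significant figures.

(3.514) / (806.8 × 10⁻⁶) = 0.0043555 × 10⁶

4355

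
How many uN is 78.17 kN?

kilo = 10³, micro = 10⁻⁶; factor is 10⁹.
78.17 × 10⁹ = 78170000000

78170000000 uN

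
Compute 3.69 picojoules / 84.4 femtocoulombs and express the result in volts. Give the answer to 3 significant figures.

(3.69 × 10⁻¹²) / (84.4 × 10⁻¹⁵) = 0.04372 × 10³ V

43.7 volts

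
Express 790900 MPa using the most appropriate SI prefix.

790.9 GPa

= 790.9 × 10^9 Pa; 10^9 is giga.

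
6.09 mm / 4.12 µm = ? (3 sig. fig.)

(6.09 × 10⁻³) / (4.12 × 10⁻⁶) = 1.478 × 10³

1480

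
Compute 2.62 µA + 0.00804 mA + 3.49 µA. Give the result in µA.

In µA:
  2.62 µA → 2.62
  0.00804 mA = 0.00804 × 10^3 µA = 8.04
  3.49 µA → 3.49
Sum: 2.62 + 8.04 + 3.49 = 14.15

14.15 µA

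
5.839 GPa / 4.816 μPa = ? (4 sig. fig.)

(5.839 × 10⁹) / (4.816 × 10⁻⁶) = 1.2124 × 10¹⁵

1212000000000000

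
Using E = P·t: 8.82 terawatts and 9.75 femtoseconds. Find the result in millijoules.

85.995 millijoules

8.82 × 10^12 × 9.75 × 10^-15 = 85.995 × 10^-3 J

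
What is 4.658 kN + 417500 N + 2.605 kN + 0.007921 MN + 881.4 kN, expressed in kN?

In kN:
  4.658 kN → 4.658
  417500 N = 417500e-3 kN = 417.5
  2.605 kN → 2.605
  0.007921 MN = 0.007921e3 kN = 7.921
  881.4 kN → 881.4
Sum: 4.658 + 417.5 + 2.605 + 7.921 + 881.4 = 1314.084

1314.084 kN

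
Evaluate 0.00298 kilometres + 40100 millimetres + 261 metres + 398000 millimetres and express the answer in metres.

In metres:
  0.00298 kilometres = 0.00298 × 10^3 metres = 2.98
  40100 millimetres = 40100 × 10^-3 metres = 40.1
  261 metres → 261
  398000 millimetres = 398000 × 10^-3 metres = 398
Sum: 2.98 + 40.1 + 261 + 398 = 702.08

702.08 metres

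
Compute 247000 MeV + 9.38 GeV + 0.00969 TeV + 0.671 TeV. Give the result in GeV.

937.07 GeV

In GeV:
  247000 MeV = 247000e-3 GeV = 247
  9.38 GeV → 9.38
  0.00969 TeV = 0.00969e3 GeV = 9.69
  0.671 TeV = 0.671e3 GeV = 671
Sum: 247 + 9.38 + 9.69 + 671 = 937.07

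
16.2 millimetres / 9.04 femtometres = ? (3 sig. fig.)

(16.2 × 10^-3) / (9.04 × 10^-15) = 1.792 × 10^12

1790000000000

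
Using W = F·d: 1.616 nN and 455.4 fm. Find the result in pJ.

1.616 × 10^-9 × 455.4 × 10^-15 = 735.9264 × 10^-24 J

0.0000000007359264 pJ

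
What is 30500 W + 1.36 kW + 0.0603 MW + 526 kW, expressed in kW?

In kW:
  30500 W = 30500 × 10^-3 kW = 30.5
  1.36 kW → 1.36
  0.0603 MW = 0.0603 × 10^3 kW = 60.3
  526 kW → 526
Sum: 30.5 + 1.36 + 60.3 + 526 = 618.16

618.16 kW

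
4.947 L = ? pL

(no prefix) = 10⁰, pico = 10⁻¹²; factor is 10¹².
4.947 × 10¹² = 4947000000000

4947000000000 pL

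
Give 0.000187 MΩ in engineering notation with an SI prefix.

187 Ω

= 187 Ω; mantissa already in [1, 1000).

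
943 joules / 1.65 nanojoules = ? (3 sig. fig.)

572000000000

(943) / (1.65e-9) = 571.5e9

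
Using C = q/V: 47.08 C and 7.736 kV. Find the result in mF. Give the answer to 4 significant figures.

6.086 mF

(47.08) / (7.736e3) = 6.08583e-3 F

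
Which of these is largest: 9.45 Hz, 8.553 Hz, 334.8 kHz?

9.45 Hz = 9.45 Hz
8.553 Hz = 8.553 Hz
334.8 kHz = 334800 Hz

334.8 kHz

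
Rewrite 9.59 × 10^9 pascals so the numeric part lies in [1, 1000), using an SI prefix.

9.59 gigapascals

= 9.59 × 10^9 pascals; 10^9 is giga.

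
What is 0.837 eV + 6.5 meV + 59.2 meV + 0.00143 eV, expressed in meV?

904.13 meV

In meV:
  0.837 eV = 0.837 × 10^3 meV = 837
  6.5 meV → 6.5
  59.2 meV → 59.2
  0.00143 eV = 0.00143 × 10^3 meV = 1.43
Sum: 837 + 6.5 + 59.2 + 1.43 = 904.13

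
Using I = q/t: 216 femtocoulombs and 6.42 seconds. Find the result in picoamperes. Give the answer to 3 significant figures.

0.0336 picoamperes

(216e-15) / (6.42) = 33.645e-15 A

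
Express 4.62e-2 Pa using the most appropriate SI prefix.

46.2 mPa

= 46.2e-3 Pa; 1e-3 is milli.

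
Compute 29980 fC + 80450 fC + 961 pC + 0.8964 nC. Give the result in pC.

In pC:
  29980 fC = 29980 × 10⁻³ pC = 29.98
  80450 fC = 80450 × 10⁻³ pC = 80.45
  961 pC → 961
  0.8964 nC = 0.8964 × 10³ pC = 896.4
Sum: 29.98 + 80.45 + 961 + 896.4 = 1967.83

1967.83 pC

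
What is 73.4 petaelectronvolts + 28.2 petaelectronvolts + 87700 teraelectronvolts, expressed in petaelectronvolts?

In petaelectronvolts:
  73.4 petaelectronvolts → 73.4
  28.2 petaelectronvolts → 28.2
  87700 teraelectronvolts = 87700 × 10^-3 petaelectronvolts = 87.7
Sum: 73.4 + 28.2 + 87.7 = 189.3

189.3 petaelectronvolts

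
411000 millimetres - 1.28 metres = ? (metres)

409.72 metres

In metres:
  411000 millimetres = 411000e-3 metres = 411
  1.28 metres → 1.28
Difference: 411 - 1.28 = 409.72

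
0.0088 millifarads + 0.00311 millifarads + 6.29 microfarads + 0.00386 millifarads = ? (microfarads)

22.06 microfarads

In microfarads:
  0.0088 millifarads = 0.0088 × 10³ microfarads = 8.8
  0.00311 millifarads = 0.00311 × 10³ microfarads = 3.11
  6.29 microfarads → 6.29
  0.00386 millifarads = 0.00386 × 10³ microfarads = 3.86
Sum: 8.8 + 3.11 + 6.29 + 3.86 = 22.06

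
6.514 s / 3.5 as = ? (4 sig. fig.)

(6.514) / (3.5e-18) = 1.8611e18

1861000000000000000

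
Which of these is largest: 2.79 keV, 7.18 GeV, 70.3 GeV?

2.79 keV = 2790 eV
7.18 GeV = 7180000000 eV
70.3 GeV = 70300000000 eV

70.3 GeV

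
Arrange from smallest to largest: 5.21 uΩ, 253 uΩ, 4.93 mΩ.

5.21 uΩ < 253 uΩ < 4.93 mΩ

5.21 uΩ = 0.00000521 Ω
253 uΩ = 0.000253 Ω
4.93 mΩ = 0.00493 Ω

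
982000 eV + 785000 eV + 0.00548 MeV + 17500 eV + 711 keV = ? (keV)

In keV:
  982000 eV = 982000 × 10⁻³ keV = 982
  785000 eV = 785000 × 10⁻³ keV = 785
  0.00548 MeV = 0.00548 × 10³ keV = 5.48
  17500 eV = 17500 × 10⁻³ keV = 17.5
  711 keV → 711
Sum: 982 + 785 + 5.48 + 17.5 + 711 = 2500.98

2500.98 keV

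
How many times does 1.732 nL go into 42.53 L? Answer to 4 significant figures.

24560000000

(42.53) / (1.732 × 10^-9) = 24.555 × 10^9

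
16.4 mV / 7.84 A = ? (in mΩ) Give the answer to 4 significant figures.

(16.4 × 10⁻³) / (7.84) = 2.09184 × 10⁻³ Ω

2.092 mΩ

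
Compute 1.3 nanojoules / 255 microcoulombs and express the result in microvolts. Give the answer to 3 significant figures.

5.10 microvolts

(1.3 × 10⁻⁹) / (255 × 10⁻⁶) = 0.005098 × 10⁻³ V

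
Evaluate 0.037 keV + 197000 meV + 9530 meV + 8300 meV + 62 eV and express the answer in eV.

In eV:
  0.037 keV = 0.037 × 10³ eV = 37
  197000 meV = 197000 × 10⁻³ eV = 197
  9530 meV = 9530 × 10⁻³ eV = 9.53
  8300 meV = 8300 × 10⁻³ eV = 8.3
  62 eV → 62
Sum: 37 + 197 + 9.53 + 8.3 + 62 = 313.83

313.83 eV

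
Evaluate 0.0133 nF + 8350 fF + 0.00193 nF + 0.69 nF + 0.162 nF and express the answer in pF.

In pF:
  0.0133 nF = 0.0133 × 10³ pF = 13.3
  8350 fF = 8350 × 10⁻³ pF = 8.35
  0.00193 nF = 0.00193 × 10³ pF = 1.93
  0.69 nF = 0.69 × 10³ pF = 690
  0.162 nF = 0.162 × 10³ pF = 162
Sum: 13.3 + 8.35 + 1.93 + 690 + 162 = 875.58

875.58 pF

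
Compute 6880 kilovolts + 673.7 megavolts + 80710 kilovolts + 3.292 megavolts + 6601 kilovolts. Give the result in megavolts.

771.183 megavolts

In megavolts:
  6880 kilovolts = 6880 × 10⁻³ megavolts = 6.88
  673.7 megavolts → 673.7
  80710 kilovolts = 80710 × 10⁻³ megavolts = 80.71
  3.292 megavolts → 3.292
  6601 kilovolts = 6601 × 10⁻³ megavolts = 6.601
Sum: 6.88 + 673.7 + 80.71 + 3.292 + 6.601 = 771.183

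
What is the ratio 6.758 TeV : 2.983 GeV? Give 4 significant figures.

2266

(6.758 × 10¹²) / (2.983 × 10⁹) = 2.2655 × 10³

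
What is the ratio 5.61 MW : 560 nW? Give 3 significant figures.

(5.61 × 10^6) / (560 × 10^-9) = 0.01002 × 10^15

10000000000000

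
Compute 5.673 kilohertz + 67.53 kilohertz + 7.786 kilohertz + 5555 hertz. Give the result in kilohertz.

86.544 kilohertz

In kilohertz:
  5.673 kilohertz → 5.673
  67.53 kilohertz → 67.53
  7.786 kilohertz → 7.786
  5555 hertz = 5555e-3 kilohertz = 5.555
Sum: 5.673 + 67.53 + 7.786 + 5.555 = 86.544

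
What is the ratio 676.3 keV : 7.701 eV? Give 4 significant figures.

87820

(676.3 × 10³) / (7.701) = 87.82 × 10³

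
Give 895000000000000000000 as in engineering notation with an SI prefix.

= 895 s; mantissa already in [1, 1000).

895 s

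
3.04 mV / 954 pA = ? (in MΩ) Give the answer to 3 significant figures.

3.19 MΩ

(3.04e-3) / (954e-12) = 0.0031866e9 Ω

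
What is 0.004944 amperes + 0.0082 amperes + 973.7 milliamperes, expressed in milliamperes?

986.844 milliamperes

In milliamperes:
  0.004944 amperes = 0.004944e3 milliamperes = 4.944
  0.0082 amperes = 0.0082e3 milliamperes = 8.2
  973.7 milliamperes → 973.7
Sum: 4.944 + 8.2 + 973.7 = 986.844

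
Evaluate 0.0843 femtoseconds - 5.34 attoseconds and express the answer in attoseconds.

In attoseconds:
  0.0843 femtoseconds = 0.0843 × 10^3 attoseconds = 84.3
  5.34 attoseconds → 5.34
Difference: 84.3 - 5.34 = 78.96

78.96 attoseconds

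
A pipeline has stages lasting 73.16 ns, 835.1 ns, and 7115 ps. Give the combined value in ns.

915.375 ns

In ns:
  73.16 ns → 73.16
  835.1 ns → 835.1
  7115 ps = 7115 × 10⁻³ ns = 7.115
Sum: 73.16 + 835.1 + 7.115 = 915.375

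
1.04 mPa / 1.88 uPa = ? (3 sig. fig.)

(1.04 × 10⁻³) / (1.88 × 10⁻⁶) = 0.5532 × 10³

553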